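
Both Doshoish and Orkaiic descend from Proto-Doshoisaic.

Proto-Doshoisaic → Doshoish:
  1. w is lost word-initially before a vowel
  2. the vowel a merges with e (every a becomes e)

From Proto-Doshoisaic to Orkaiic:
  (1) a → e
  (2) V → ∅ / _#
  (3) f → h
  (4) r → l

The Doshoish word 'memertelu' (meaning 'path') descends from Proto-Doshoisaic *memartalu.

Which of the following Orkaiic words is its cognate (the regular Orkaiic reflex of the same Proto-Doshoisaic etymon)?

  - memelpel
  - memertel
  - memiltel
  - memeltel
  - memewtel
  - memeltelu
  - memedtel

memeltel

Orkaiic: *memartalu > memertelu > memertel > memeltel  (by vowel merger, apocope, unconditioned shift)
Among the options, 'memeltel' alone shows every Orkaiic change applied in order.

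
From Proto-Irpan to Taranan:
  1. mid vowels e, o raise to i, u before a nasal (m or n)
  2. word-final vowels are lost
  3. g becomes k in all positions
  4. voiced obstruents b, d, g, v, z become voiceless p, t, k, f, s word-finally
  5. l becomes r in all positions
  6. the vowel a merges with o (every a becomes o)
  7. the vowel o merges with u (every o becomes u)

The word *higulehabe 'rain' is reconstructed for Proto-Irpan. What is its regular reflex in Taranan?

Taranan: *higulehabe > higulehab > hikulehab > hikulehap > hikurehap > hikurehop > hikurehup  (by apocope, unconditioned shift, final devoicing, unconditioned shift, vowel merger, vowel merger)

hikurehup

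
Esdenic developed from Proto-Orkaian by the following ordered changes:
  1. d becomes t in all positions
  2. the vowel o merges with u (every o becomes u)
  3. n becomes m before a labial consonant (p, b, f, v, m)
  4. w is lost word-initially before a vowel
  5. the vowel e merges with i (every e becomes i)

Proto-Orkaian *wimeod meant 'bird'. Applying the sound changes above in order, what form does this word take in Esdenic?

Esdenic: start from *wimeod.
  rule 1 (unconditioned shift): wimeod → wimeot
  rule 2 (vowel merger): wimeot → wimeut
  rule 3: no change — wimeut
  rule 4 (glide loss): wimeut → imeut
  rule 5 (vowel merger): imeut → imiut
  ⇒ Esdenic imiut

imiut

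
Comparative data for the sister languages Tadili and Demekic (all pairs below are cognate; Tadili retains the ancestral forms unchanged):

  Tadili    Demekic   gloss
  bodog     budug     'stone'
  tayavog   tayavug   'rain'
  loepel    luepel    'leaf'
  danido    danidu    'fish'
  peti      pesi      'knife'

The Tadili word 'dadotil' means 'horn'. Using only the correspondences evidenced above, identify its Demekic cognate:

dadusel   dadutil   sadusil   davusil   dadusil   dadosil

bodog ~ budug, tayavog ~ tayavug — Tadili o corresponds to Demekic u after a consonant, before a consonant other than r, m, n, p, b, f, v.
peti ~ pesi — Tadili t corresponds to Demekic s between vowels (before a front vowel).
Applying these to Tadili 'dadotil':
  dadotil → dadutil   (o→u after a consonant, before a consonant other than r, m, n, p, b, f, v)
  dadutil → dadusil   (t→s between vowels (before a front vowel))
So the Demekic cognate is 'dadusil'.

dadusil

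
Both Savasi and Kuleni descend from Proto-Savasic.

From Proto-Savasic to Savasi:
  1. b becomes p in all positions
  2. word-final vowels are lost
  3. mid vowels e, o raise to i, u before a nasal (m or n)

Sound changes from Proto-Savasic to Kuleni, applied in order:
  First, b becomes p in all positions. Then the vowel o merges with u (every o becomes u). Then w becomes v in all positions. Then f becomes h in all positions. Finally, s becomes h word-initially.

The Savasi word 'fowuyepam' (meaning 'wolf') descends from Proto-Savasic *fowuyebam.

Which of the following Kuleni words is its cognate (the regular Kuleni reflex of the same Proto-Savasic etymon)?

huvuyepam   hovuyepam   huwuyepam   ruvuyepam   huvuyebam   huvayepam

huvuyepam

Kuleni: *fowuyebam
  fowuyebam → fowuyepam   [unconditioned shift]
  fowuyepam → fuwuyepam   [vowel merger]
  fuwuyepam → fuvuyepam   [unconditioned shift]
  fuvuyepam → huvuyepam   [unconditioned shift]
  huvuyepam (rule 5 does not apply)
  giving Kuleni huvuyepam.
Among the options, 'huvuyepam' alone shows every Kuleni change applied in order.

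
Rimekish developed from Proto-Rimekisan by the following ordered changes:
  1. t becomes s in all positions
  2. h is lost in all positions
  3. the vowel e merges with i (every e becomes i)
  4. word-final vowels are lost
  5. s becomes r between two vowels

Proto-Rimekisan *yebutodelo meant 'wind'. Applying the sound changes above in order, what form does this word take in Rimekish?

Rimekish: start from *yebutodelo.
  rule 1 (unconditioned shift): yebutodelo → yebusodelo
  rule 2: no change — yebusodelo
  rule 3 (vowel merger): yebusodelo → yibusodilo
  rule 4 (apocope): yibusodilo → yibusodil
  rule 5 (rhotacism): yibusodil → yiburodil
  ⇒ Rimekish yiburodil

yiburodil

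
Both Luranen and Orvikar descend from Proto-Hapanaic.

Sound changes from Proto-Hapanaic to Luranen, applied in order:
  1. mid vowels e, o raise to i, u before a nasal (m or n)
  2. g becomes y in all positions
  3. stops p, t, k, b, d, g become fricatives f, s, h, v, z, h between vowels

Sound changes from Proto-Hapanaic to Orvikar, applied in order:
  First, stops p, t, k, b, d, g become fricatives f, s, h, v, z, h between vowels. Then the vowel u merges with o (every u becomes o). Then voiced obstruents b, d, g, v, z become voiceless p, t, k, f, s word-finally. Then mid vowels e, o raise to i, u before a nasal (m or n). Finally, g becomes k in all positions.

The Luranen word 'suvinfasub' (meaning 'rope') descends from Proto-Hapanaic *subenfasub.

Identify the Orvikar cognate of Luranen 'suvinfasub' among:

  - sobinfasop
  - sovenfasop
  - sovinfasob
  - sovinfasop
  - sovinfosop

Orvikar: *subenfasub
  subenfasub → suvenfasub   [intervocalic lenition]
  suvenfasub → sovenfasob   [vowel merger]
  sovenfasob → sovenfasop   [final devoicing]
  sovenfasop → sovinfasop   [pre-nasal raising]
  sovinfasop (rule 5 does not apply)
  giving Orvikar sovinfasop.
Among the options, 'sovinfasop' alone shows every Orvikar change applied in order.

sovinfasop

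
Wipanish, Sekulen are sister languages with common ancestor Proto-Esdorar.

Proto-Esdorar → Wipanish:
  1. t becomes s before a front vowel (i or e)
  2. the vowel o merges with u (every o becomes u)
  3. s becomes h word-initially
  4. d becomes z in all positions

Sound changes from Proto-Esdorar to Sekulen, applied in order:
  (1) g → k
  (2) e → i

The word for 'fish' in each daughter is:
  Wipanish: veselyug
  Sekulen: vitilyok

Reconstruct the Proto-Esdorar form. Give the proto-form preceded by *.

*vetelyog

Position 3: Wipanish has s, Sekulen has t. Sekulen preserves t here (none of its changes turn any other segment into t), so the proto-segment is *t.
Position 2: Wipanish has e, Sekulen has i. Wipanish preserves e here (none of its changes turn any other segment into e), so the proto-segment is *e.
Continuing position by position gives *vetelyog; check it forward:
Wipanish: *vetelyog > veselyog > veselyug  (by palatalisation, vowel merger)
Sekulen: *vetelyog > vetelyok > vitilyok  (by unconditioned shift, vowel merger)
Only *vetelyog yields all of Wipanish veselyug, Sekulen vitilyok.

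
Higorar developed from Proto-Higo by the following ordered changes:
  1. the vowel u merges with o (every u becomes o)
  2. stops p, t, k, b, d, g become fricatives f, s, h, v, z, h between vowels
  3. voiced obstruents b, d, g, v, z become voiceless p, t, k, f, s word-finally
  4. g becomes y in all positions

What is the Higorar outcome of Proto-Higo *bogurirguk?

Higorar: *bogurirguk > bogorirgok > bohorirgok > bohoriryok  (by vowel merger, intervocalic lenition, unconditioned shift)

bohoriryok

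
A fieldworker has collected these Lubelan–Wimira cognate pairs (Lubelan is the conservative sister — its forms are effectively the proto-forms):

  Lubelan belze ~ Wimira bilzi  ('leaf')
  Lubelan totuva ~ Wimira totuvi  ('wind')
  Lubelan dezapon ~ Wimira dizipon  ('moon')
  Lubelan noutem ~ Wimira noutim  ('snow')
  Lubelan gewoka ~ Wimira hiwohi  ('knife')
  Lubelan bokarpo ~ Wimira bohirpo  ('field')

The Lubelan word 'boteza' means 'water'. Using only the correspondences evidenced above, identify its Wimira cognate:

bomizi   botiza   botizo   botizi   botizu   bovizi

botizi

belze ~ bilzi, dezapon ~ dizipon — Lubelan e corresponds to Wimira i after a consonant, before a consonant other than r, m, n, p, b, f, v.
totuva ~ totuvi, gewoka ~ hiwohi — Lubelan a corresponds to Wimira i word-finally.
Applying these to Lubelan 'boteza':
  boteza → botiza   (e→i after a consonant, before a consonant other than r, m, n, p, b, f, v)
  botiza → botizi   (a→i word-finally)
So the Wimira cognate is 'botizi'.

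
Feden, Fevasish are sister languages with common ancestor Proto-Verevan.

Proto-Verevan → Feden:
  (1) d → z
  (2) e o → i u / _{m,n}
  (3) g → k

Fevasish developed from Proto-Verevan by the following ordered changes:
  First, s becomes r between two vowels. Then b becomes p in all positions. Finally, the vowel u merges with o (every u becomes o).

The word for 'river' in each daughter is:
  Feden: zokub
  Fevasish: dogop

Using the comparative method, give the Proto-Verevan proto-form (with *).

Position 5: Feden has b, Fevasish has p. Feden preserves b here (none of its changes turn any other segment into b), so the proto-segment is *b.
Position 1: Feden has z, Fevasish has d. Fevasish preserves d here (none of its changes turn any other segment into d), so the proto-segment is *d.
Position 3: Feden has k, Fevasish has g. Fevasish preserves g here (none of its changes turn any other segment into g), so the proto-segment is *g.
Continuing position by position gives *dogub; check it forward:
Feden: start from *dogub.
  rule 1 (unconditioned shift): dogub → zogub
  rule 2: no change — zogub
  rule 3 (unconditioned shift): zogub → zokub
  ⇒ Feden zokub
Fevasish: *dogub
  dogub (rule 1 does not apply)
  dogub → dogup   [unconditioned shift]
  dogup → dogop   [vowel merger]
  giving Fevasish dogop.
No other proto-form is consistent with every reflex, so the reconstruction is *dogub.

*dogub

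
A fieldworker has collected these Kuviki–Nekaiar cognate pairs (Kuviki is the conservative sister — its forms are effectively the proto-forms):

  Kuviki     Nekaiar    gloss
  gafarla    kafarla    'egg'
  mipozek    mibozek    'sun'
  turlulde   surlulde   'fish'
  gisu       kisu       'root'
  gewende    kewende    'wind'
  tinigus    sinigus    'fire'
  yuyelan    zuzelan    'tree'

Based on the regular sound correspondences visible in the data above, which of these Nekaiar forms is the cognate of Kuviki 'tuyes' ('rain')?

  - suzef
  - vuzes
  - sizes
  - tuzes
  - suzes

suzes

turlulde ~ surlulde — Kuviki t corresponds to Nekaiar s word-initially before a back vowel.
yuyelan ~ zuzelan — Kuviki y corresponds to Nekaiar z between vowels (before a front vowel).
Applying these to Kuviki 'tuyes':
  tuyes → suyes   (t→s word-initially before a back vowel)
  suyes → suzes   (y→z between vowels (before a front vowel))
So the Nekaiar cognate is 'suzes'.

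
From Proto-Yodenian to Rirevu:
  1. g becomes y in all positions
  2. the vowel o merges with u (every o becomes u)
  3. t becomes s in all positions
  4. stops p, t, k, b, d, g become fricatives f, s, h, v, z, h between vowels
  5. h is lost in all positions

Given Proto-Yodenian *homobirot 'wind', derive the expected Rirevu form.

umuvirus

Rirevu: start from *homobirot.
  rule 1: no change — homobirot
  rule 2 (vowel merger): homobirot → humubirut
  rule 3 (unconditioned shift): humubirut → humubirus
  rule 4 (intervocalic lenition): humubirus → humuvirus
  rule 5 (h-loss): humuvirus → umuvirus
  ⇒ Rirevu umuvirus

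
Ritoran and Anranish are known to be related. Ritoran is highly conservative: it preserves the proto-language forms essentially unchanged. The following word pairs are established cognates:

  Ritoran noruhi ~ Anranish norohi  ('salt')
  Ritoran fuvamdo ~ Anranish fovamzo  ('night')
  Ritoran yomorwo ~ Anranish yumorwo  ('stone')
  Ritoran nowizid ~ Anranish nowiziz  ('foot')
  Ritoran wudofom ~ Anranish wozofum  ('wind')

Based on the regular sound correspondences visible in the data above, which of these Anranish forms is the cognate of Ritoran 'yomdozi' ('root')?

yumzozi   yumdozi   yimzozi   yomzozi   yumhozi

yomorwo ~ yumorwo, wudofom ~ wozofum — Ritoran o corresponds to Anranish u after a consonant, before a nasal.
fuvamdo ~ fovamzo — Ritoran d corresponds to Anranish z after a consonant, before a back vowel.
Applying these to Ritoran 'yomdozi':
  yomdozi → yumdozi   (o→u after a consonant, before a nasal)
  yumdozi → yumzozi   (d→z after a consonant, before a back vowel)
So the Anranish cognate is 'yumzozi'.

yumzozi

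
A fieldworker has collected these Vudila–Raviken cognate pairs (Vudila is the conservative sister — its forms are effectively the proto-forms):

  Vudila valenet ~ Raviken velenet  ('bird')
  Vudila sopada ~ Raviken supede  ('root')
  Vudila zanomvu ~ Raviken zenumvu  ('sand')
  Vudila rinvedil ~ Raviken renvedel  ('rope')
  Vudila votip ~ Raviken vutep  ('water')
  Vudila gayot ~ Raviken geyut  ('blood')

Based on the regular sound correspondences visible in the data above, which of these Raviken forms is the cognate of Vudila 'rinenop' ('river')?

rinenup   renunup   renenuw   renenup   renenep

rinvedil ~ renvedel — Vudila i corresponds to Raviken e after a consonant, before a nasal.
sopada ~ supede — Vudila o corresponds to Raviken u after a consonant, before a labial obstruent.
Applying these to Vudila 'rinenop':
  rinenop → renenop   (i→e after a consonant, before a nasal)
  renenop → renenup   (o→u after a consonant, before a labial obstruent)
So the Raviken cognate is 'renenup'.

renenup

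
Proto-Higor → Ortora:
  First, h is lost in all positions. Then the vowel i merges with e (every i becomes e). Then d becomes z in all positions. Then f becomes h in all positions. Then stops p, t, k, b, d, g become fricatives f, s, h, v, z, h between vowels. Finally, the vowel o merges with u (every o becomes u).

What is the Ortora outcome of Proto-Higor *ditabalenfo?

zesavalenhu

Ortora: *ditabalenfo
  ditabalenfo (rule 1 does not apply)
  ditabalenfo → detabalenfo   [vowel merger]
  detabalenfo → zetabalenfo   [unconditioned shift]
  zetabalenfo → zetabalenho   [unconditioned shift]
  zetabalenho → zesavalenho   [intervocalic lenition]
  zesavalenho → zesavalenhu   [vowel merger]
  giving Ortora zesavalenhu.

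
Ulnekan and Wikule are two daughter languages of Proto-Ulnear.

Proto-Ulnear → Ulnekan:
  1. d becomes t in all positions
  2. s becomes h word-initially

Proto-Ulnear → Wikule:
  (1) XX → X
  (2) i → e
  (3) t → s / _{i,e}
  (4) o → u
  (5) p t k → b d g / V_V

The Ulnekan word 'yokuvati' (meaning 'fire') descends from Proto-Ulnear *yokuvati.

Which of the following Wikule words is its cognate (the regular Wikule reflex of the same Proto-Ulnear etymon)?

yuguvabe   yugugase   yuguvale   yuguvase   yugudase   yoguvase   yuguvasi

yuguvase

Wikule: *yokuvati > yokuvate > yokuvase > yukuvase > yuguvase  (by vowel merger, palatalisation, vowel merger, intervocalic voicing)
Only 'yuguvase' matches the regular Wikule development of *yokuvati.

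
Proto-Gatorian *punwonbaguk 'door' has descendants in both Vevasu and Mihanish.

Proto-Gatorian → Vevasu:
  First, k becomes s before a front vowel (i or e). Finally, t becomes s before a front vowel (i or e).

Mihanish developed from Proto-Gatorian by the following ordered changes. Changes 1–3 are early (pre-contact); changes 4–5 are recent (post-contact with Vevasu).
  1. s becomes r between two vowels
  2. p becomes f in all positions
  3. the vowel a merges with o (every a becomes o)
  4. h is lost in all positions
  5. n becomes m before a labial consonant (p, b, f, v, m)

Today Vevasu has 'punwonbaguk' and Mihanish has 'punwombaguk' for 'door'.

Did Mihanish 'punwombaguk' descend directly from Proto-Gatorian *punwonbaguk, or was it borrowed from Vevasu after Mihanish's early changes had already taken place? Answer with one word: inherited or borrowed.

If inherited, *punwonbaguk would pass through all of Mihanish's changes:
Mihanish: start from *punwonbaguk.
  rule 1: no change — punwonbaguk
  rule 2 (unconditioned shift): punwonbaguk → funwonbaguk
  rule 3 (vowel merger): funwonbaguk → funwonboguk
  rule 4: no change — funwonboguk
  rule 5 (nasal place assimilation): funwonboguk → funwomboguk
  ⇒ Mihanish funwomboguk
If borrowed from Vevasu 'punwonbaguk' after the early changes, it would undergo only the recent ones:
  rule 4 (h-loss): no change (punwonbaguk)
  rule 5 (nasal place assimilation): punwonbaguk → punwombaguk
  ⇒ as a loan: punwombaguk
Mihanish 'punwombaguk' matches the loan outcome 'punwombaguk', not the inherited 'funwomboguk' — it skipped the early Mihanish changes, so it was borrowed from Vevasu.

borrowed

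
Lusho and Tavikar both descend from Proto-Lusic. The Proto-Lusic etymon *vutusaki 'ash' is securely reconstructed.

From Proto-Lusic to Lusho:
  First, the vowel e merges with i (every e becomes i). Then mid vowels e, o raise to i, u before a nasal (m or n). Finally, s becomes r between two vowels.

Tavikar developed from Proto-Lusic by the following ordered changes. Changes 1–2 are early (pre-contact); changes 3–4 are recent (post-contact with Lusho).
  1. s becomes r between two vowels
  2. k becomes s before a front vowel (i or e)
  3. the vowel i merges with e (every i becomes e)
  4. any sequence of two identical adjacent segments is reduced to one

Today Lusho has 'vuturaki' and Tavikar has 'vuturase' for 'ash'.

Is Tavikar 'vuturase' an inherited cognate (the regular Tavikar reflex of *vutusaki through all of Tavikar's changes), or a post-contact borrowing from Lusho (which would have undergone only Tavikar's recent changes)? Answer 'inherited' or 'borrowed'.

inherited

If inherited, *vutusaki would pass through all of Tavikar's changes:
Tavikar: *vutusaki > vuturaki > vuturasi > vuturase  (by rhotacism, palatalisation, vowel merger)
If borrowed from Lusho 'vuturaki' after the early changes, it would undergo only the recent ones:
  rule 3 (vowel merger): vuturaki → vuturake
  rule 4 (degemination): no change (vuturake)
  ⇒ as a loan: vuturake
Tavikar 'vuturase' matches the inherited outcome exactly, so it is an inherited cognate, not a loan.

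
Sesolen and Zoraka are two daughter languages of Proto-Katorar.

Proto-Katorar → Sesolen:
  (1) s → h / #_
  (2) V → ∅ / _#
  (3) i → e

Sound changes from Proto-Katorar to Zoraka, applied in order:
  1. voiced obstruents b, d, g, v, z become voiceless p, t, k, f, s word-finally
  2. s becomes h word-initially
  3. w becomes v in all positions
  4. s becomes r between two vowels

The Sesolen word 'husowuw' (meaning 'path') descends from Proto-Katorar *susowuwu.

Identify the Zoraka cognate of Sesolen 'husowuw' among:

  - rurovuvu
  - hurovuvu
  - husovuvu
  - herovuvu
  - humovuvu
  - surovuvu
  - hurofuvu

Zoraka: *susowuwu > husowuwu > husovuvu > hurovuvu  (by debuccalisation, unconditioned shift, rhotacism)

hurovuvu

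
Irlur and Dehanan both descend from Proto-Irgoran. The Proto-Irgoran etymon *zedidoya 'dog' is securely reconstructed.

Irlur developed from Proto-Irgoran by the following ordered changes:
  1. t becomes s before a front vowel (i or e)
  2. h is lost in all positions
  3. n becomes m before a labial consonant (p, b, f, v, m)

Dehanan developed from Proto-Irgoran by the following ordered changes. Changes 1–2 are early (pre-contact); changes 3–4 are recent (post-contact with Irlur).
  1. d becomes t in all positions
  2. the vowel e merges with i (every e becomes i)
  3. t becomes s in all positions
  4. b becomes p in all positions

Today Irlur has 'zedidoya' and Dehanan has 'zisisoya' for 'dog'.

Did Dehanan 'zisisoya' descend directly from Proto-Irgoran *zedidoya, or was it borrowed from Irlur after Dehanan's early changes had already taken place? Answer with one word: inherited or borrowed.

If inherited, *zedidoya would pass through all of Dehanan's changes:
Dehanan: *zedidoya
  zedidoya → zetitoya   [unconditioned shift]
  zetitoya → zititoya   [vowel merger]
  zititoya → zisisoya   [unconditioned shift]
  zisisoya (rule 4 does not apply)
  giving Dehanan zisisoya.
If borrowed from Irlur 'zedidoya' after the early changes, it would undergo only the recent ones:
  rule 3 (unconditioned shift): no change (zedidoya)
  rule 4 (unconditioned shift): no change (zedidoya)
  ⇒ as a loan: zedidoya
Dehanan 'zisisoya' matches the inherited outcome exactly, so it is an inherited cognate, not a loan.

inherited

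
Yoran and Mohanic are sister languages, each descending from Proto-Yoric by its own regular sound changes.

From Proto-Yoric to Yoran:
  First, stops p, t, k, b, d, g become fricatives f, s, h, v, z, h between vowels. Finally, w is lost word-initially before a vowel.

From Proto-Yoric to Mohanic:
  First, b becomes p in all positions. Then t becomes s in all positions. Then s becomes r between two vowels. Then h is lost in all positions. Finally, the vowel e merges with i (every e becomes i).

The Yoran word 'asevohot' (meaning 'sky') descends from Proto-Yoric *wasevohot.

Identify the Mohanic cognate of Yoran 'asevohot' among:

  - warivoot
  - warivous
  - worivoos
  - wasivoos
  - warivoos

warivoos

Mohanic: *wasevohot
  wasevohot (rule 1 does not apply)
  wasevohot → wasevohos   [unconditioned shift]
  wasevohos → warevohos   [rhotacism]
  warevohos → warevoos   [h-loss]
  warevoos → warivoos   [vowel merger]
  giving Mohanic warivoos.
The other candidates each miss or misapply at least one Mohanic change.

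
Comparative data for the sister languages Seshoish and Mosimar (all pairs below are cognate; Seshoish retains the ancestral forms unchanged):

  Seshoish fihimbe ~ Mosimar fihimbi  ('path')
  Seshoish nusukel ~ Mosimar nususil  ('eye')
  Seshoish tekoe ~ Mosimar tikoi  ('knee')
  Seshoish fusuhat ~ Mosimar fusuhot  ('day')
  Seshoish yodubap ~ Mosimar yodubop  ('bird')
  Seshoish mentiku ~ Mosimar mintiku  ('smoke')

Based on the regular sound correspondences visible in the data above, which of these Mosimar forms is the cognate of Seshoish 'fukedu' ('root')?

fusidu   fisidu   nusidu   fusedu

nusukel ~ nususil — Seshoish k corresponds to Mosimar s between vowels (before a front vowel).
nusukel ~ nususil, tekoe ~ tikoi — Seshoish e corresponds to Mosimar i after a consonant, before a consonant other than r, m, n, p, b, f, v.
Applying these to Seshoish 'fukedu':
  fukedu → fusedu   (k→s between vowels (before a front vowel))
  fusedu → fusidu   (e→i after a consonant, before a consonant other than r, m, n, p, b, f, v)
So the Mosimar cognate is 'fusidu'.

fusidu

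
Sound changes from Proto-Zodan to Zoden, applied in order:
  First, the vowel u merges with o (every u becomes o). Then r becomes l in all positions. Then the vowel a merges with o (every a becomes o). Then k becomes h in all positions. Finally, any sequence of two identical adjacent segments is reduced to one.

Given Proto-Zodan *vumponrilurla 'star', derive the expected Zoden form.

vomponlilolo

Zoden: *vumponrilurla
  vumponrilurla → vomponrilorla   [vowel merger]
  vomponrilorla → vomponlilolla   [unconditioned shift]
  vomponlilolla → vomponlilollo   [vowel merger]
  vomponlilollo (rule 4 does not apply)
  vomponlilollo → vomponlilolo   [degemination]
  giving Zoden vomponlilolo.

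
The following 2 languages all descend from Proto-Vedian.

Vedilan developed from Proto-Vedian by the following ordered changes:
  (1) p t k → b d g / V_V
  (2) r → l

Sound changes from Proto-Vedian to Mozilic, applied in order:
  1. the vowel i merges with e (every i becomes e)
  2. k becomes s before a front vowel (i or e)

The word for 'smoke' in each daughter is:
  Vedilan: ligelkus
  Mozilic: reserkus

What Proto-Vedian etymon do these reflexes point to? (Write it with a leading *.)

*rikerkus

Position 5: Vedilan has l, Mozilic has r. Mozilic preserves r here (none of its changes turn any other segment into r), so the proto-segment is *r.
Position 3: Vedilan has g, Mozilic has s. Taking the neighbouring segments as reconstructed: Vedilan g could go back to *k or *g; Mozilic s could go back to *k or *s — the one source consistent with every daughter is *k.
Position 2: Vedilan has i, Mozilic has e. Vedilan preserves i here (none of its changes turn any other segment into i), so the proto-segment is *i.
Continuing position by position gives *rikerkus; check it forward:
Vedilan: *rikerkus > rigerkus > ligelkus  (by intervocalic voicing, unconditioned shift)
Mozilic: *rikerkus
  rikerkus → rekerkus   [vowel merger]
  rekerkus → reserkus   [palatalisation]
  giving Mozilic reserkus.
*rikerkus is the unique common source.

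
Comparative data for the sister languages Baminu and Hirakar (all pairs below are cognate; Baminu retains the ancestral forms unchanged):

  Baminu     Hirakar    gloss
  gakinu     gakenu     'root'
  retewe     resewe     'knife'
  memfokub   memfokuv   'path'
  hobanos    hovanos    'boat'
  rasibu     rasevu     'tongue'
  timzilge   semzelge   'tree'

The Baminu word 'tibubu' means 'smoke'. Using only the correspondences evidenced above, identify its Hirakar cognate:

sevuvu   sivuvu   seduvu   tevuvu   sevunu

timzilge ~ semzelge — Baminu t corresponds to Hirakar s word-initially before a front vowel.
rasibu ~ rasevu — Baminu i corresponds to Hirakar e after a consonant, before a labial obstruent.
rasibu ~ rasevu — Baminu b corresponds to Hirakar v between vowels (before a back vowel).
Applying these to Baminu 'tibubu':
  tibubu → sibubu   (t→s word-initially before a front vowel)
  sibubu → sebubu   (i→e after a consonant, before a labial obstruent)
  sebubu → sevubu   (b→v between vowels (before a back vowel))
  sevubu → sevuvu   (b→v between vowels (before a back vowel))
So the Hirakar cognate is 'sevuvu'.

sevuvu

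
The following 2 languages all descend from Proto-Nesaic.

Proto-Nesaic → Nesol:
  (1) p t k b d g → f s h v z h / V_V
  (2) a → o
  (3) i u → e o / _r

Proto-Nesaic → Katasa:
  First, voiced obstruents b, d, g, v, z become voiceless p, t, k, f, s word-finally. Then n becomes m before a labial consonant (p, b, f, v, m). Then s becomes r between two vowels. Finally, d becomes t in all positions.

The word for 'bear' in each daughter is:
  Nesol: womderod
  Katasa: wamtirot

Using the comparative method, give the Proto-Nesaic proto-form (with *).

*wamdirod

Position 2: Nesol has o, Katasa has a. Katasa preserves a here (none of its changes turn any other segment into a), so the proto-segment is *a.
Position 4: Nesol has d, Katasa has t. Nesol preserves d here (none of its changes turn any other segment into d), so the proto-segment is *d.
This points to *wamdirod. Verify forward in each daughter:
Nesol: start from *wamdirod.
  rule 1: no change — wamdirod
  rule 2 (vowel merger): wamdirod → womdirod
  rule 3 (pre-rhotic lowering): womdirod → womderod
  ⇒ Nesol womderod
Katasa: *wamdirod > wamdirot > wamtirot  (by final devoicing, unconditioned shift)
Only *wamdirod yields all of Nesol womderod, Katasa wamtirot.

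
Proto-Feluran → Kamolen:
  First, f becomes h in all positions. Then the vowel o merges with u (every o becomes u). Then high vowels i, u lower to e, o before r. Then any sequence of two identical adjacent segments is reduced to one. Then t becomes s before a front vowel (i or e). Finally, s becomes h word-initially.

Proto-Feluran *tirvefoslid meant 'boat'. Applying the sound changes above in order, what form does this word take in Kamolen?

hervehuslid

Kamolen: *tirvefoslid > tirvehoslid > tirvehuslid > tervehuslid > servehuslid > hervehuslid  (by unconditioned shift, vowel merger, pre-rhotic lowering, palatalisation, debuccalisation)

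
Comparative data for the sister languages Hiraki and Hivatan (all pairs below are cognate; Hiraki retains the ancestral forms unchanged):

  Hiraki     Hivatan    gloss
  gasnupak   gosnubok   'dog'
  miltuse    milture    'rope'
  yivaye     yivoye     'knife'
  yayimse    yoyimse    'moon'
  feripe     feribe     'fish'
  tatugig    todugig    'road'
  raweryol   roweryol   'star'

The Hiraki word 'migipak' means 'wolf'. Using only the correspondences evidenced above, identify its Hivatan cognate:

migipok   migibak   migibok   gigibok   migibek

migibok

gasnupak ~ gosnubok — Hiraki p corresponds to Hivatan b between vowels (before a back vowel).
gasnupak ~ gosnubok, yivaye ~ yivoye — Hiraki a corresponds to Hivatan o after a consonant, before a consonant other than r, m, n, p, b, f, v.
Applying these to Hiraki 'migipak':
  migipak → migibak   (p→b between vowels (before a back vowel))
  migibak → migibok   (a→o after a consonant, before a consonant other than r, m, n, p, b, f, v)
So the Hivatan cognate is 'migibok'.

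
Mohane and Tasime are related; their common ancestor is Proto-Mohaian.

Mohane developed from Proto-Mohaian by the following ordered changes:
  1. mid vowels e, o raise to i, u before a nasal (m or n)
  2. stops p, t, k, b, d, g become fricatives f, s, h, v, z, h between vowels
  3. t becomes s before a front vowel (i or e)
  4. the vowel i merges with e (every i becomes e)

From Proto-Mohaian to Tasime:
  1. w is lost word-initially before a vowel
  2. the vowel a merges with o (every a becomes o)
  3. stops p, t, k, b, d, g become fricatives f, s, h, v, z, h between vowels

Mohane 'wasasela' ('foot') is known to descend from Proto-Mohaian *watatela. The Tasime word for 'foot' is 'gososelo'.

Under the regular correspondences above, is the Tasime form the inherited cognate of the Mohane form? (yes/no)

no

Derive the expected Tasime reflex of *watatela:
Tasime: *watatela
  watatela → atatela   [glide loss]
  atatela → ototelo   [vowel merger]
  ototelo → ososelo   [intervocalic lenition]
  giving Tasime ososelo.
The regular Tasime reflex would be 'ososelo', but the attested form is 'gososelo'. The correspondence is irregular, so they are not cognates (the Tasime form has a different source).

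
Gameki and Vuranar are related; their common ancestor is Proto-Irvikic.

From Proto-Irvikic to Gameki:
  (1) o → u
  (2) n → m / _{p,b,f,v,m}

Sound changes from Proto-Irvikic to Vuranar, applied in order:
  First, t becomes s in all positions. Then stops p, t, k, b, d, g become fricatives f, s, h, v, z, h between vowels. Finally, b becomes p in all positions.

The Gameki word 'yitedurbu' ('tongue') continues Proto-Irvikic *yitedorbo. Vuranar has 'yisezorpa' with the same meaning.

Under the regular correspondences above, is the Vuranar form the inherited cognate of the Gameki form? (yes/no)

Derive the expected Vuranar reflex of *yitedorbo:
Vuranar: *yitedorbo
  yitedorbo → yisedorbo   [unconditioned shift]
  yisedorbo → yisezorbo   [intervocalic lenition]
  yisezorbo → yisezorpo   [unconditioned shift]
  giving Vuranar yisezorpo.
The regular Vuranar reflex would be 'yisezorpo', but the attested form is 'yisezorpa'. The correspondence is irregular, so they are not cognates (the Vuranar form has a different source).

no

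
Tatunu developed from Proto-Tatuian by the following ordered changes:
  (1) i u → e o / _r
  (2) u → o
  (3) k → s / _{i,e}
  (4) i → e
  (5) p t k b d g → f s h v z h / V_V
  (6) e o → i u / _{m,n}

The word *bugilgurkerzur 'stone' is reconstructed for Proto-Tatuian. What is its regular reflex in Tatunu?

bohelgorserzor

Tatunu: *bugilgurkerzur > bugilgorkerzor > bogilgorkerzor > bogilgorserzor > bogelgorserzor > bohelgorserzor  (by pre-rhotic lowering, vowel merger, palatalisation, vowel merger, intervocalic lenition)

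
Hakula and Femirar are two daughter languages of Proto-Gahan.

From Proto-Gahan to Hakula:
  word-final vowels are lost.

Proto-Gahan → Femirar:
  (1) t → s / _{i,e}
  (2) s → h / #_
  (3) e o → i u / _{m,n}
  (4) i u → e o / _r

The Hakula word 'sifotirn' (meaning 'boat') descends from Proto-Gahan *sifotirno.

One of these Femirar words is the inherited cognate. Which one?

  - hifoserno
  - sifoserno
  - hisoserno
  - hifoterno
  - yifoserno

Femirar: *sifotirno
  sifotirno → sifosirno   [palatalisation]
  sifosirno → hifosirno   [debuccalisation]
  hifosirno (rule 3 does not apply)
  hifosirno → hifoserno   [pre-rhotic lowering]
  giving Femirar hifoserno.

hifoserno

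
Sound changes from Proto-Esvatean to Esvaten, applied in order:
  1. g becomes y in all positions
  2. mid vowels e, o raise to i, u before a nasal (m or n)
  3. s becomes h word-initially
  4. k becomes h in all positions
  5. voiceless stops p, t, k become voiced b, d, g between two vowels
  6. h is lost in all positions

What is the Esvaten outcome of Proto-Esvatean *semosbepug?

Esvaten: start from *semosbepug.
  rule 1 (unconditioned shift): semosbepug → semosbepuy
  rule 2 (pre-nasal raising): semosbepuy → simosbepuy
  rule 3 (debuccalisation): simosbepuy → himosbepuy
  rule 4: no change — himosbepuy
  rule 5 (intervocalic voicing): himosbepuy → himosbebuy
  rule 6 (h-loss): himosbebuy → imosbebuy
  ⇒ Esvaten imosbebuy

imosbebuy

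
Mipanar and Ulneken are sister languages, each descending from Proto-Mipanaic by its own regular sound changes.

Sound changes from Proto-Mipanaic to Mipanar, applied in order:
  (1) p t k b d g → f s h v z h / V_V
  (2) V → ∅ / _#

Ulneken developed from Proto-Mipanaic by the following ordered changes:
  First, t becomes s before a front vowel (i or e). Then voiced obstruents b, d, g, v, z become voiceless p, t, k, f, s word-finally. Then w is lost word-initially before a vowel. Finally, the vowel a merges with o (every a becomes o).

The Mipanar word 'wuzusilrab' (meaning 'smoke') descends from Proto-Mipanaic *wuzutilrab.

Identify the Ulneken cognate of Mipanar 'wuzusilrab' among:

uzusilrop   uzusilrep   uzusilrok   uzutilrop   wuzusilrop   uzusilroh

Ulneken: *wuzutilrab > wuzusilrab > wuzusilrap > uzusilrap > uzusilrop  (by palatalisation, final devoicing, glide loss, vowel merger)
Only 'uzusilrop' matches the regular Ulneken development of *wuzutilrab.

uzusilrop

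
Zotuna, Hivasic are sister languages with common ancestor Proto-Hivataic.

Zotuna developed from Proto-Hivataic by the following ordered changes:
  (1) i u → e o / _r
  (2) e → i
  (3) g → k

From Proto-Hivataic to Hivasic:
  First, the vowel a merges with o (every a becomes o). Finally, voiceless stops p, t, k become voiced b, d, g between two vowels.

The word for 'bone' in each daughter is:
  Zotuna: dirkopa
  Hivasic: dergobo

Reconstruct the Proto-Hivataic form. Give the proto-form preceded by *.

*dergopa

Position 7: Zotuna has a, Hivasic has o. Zotuna preserves a here (none of its changes turn any other segment into a), so the proto-segment is *a.
Position 2: Zotuna has i, Hivasic has e. Hivasic preserves e here (none of its changes turn any other segment into e), so the proto-segment is *e.
Continuing position by position gives *dergopa; check it forward:
Zotuna: start from *dergopa.
  rule 1: no change — dergopa
  rule 2 (vowel merger): dergopa → dirgopa
  rule 3 (unconditioned shift): dirgopa → dirkopa
  ⇒ Zotuna dirkopa
Hivasic: start from *dergopa.
  rule 1 (vowel merger): dergopa → dergopo
  rule 2 (intervocalic voicing): dergopo → dergobo
  ⇒ Hivasic dergobo
Only *dergopa yields all of Zotuna dirkopa, Hivasic dergobo.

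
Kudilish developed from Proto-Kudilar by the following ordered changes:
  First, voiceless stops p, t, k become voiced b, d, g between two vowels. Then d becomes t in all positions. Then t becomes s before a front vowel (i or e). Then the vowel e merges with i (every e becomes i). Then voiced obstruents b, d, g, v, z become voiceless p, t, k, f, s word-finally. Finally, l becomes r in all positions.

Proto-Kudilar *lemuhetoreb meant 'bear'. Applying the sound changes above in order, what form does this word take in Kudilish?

rimuhitorip

Kudilish: start from *lemuhetoreb.
  rule 1 (intervocalic voicing): lemuhetoreb → lemuhedoreb
  rule 2 (unconditioned shift): lemuhedoreb → lemuhetoreb
  rule 3: no change — lemuhetoreb
  rule 4 (vowel merger): lemuhetoreb → limuhitorib
  rule 5 (final devoicing): limuhitorib → limuhitorip
  rule 6 (unconditioned shift): limuhitorip → rimuhitorip
  ⇒ Kudilish rimuhitorip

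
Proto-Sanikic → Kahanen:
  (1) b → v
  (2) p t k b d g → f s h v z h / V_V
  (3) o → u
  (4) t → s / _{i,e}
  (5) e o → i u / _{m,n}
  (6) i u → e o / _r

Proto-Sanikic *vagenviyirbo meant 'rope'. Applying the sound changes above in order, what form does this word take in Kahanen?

Kahanen: start from *vagenviyirbo.
  rule 1 (unconditioned shift): vagenviyirbo → vagenviyirvo
  rule 2 (intervocalic lenition): vagenviyirvo → vahenviyirvo
  rule 3 (vowel merger): vahenviyirvo → vahenviyirvu
  rule 4: no change — vahenviyirvu
  rule 5 (pre-nasal raising): vahenviyirvu → vahinviyirvu
  rule 6 (pre-rhotic lowering): vahinviyirvu → vahinviyervu
  ⇒ Kahanen vahinviyervu

vahinviyervu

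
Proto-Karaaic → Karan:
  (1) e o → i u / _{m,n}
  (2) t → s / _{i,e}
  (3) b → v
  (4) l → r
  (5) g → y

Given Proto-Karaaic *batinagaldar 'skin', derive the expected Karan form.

vasinayardar

Karan: *batinagaldar > basinagaldar > vasinagaldar > vasinagardar > vasinayardar  (by palatalisation, unconditioned shift, unconditioned shift, unconditioned shift)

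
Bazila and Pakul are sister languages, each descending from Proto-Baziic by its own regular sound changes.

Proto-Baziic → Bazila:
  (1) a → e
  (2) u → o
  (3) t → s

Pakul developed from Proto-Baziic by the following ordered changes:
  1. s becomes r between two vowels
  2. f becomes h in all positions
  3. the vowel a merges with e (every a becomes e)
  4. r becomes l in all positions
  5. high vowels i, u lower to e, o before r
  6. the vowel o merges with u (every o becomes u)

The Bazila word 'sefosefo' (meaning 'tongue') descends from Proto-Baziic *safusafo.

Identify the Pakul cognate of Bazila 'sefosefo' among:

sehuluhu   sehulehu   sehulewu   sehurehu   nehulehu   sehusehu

Pakul: *safusafo
  safusafo → safurafo   [rhotacism]
  safurafo → sahuraho   [unconditioned shift]
  sahuraho → sehureho   [vowel merger]
  sehureho → sehuleho   [unconditioned shift]
  sehuleho (rule 5 does not apply)
  sehuleho → sehulehu   [vowel merger]
  giving Pakul sehulehu.
The other candidates each miss or misapply at least one Pakul change.

sehulehu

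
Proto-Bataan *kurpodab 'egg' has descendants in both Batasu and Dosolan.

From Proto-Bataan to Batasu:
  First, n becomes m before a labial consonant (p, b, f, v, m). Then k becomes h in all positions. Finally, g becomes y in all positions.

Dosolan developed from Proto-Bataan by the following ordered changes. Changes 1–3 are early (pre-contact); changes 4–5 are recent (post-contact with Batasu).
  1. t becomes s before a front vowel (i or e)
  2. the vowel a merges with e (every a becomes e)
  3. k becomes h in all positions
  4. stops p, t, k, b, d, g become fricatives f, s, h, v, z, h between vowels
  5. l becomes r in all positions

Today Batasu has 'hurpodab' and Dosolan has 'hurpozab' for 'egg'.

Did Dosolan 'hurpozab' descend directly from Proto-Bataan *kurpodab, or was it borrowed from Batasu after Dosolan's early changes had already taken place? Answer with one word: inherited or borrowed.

If inherited, *kurpodab would pass through all of Dosolan's changes:
Dosolan: start from *kurpodab.
  rule 1: no change — kurpodab
  rule 2 (vowel merger): kurpodab → kurpodeb
  rule 3 (unconditioned shift): kurpodeb → hurpodeb
  rule 4 (intervocalic lenition): hurpodeb → hurpozeb
  rule 5: no change — hurpozeb
  ⇒ Dosolan hurpozeb
If borrowed from Batasu 'hurpodab' after the early changes, it would undergo only the recent ones:
  rule 4 (intervocalic lenition): hurpodab → hurpozab
  rule 5 (unconditioned shift): no change (hurpozab)
  ⇒ as a loan: hurpozab
Dosolan 'hurpozab' matches the loan outcome 'hurpozab', not the inherited 'hurpozeb' — it skipped the early Dosolan changes, so it was borrowed from Batasu.

borrowed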